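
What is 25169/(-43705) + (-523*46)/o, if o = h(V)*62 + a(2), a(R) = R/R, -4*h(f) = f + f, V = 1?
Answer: 105069982/131115 ≈ 801.36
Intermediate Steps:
h(f) = -f/2 (h(f) = -(f + f)/4 = -f/2)
a(R) = 1
o = -30 (o = -½*1*62 + 1 = -½*62 + 1 = -31 + 1 = -30)
25169/(-43705) + (-523*46)/o = 25169/(-43705) - 523*46/(-30) = 25169*(-1/43705) - 24058*(-1/30) = -25169/43705 + 12029/15 = 105069982/131115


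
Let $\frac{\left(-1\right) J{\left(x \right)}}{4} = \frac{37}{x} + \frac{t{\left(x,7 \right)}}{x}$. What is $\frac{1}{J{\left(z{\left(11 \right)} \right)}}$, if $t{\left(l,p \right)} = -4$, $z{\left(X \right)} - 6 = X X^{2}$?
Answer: $- \frac{1337}{132} \approx -10.129$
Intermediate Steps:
$z{\left(X \right)} = 6 + X^{3}$ ($z{\left(X \right)} = 6 + X X^{2} = 6 + X^{3}$)
$J{\left(x \right)} = - \frac{132}{x}$ ($J{\left(x \right)} = - 4 \left(\frac{37}{x} - \frac{4}{x}\right) = - 4 \frac{33}{x} = - \frac{132}{x}$)
$\frac{1}{J{\left(z{\left(11 \right)} \right)}} = \frac{1}{\left(-132\right) \frac{1}{6 + 11^{3}}} = \frac{1}{\left(-132\right) \frac{1}{6 + 1331}} = \frac{1}{\left(-132\right) \frac{1}{1337}} = \frac{1}{- \frac{132}{1337}} = - \frac{1337}{132}$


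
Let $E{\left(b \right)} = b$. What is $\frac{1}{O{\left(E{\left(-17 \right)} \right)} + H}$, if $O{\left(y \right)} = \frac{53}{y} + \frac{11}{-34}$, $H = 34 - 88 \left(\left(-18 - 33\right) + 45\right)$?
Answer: $\frac{34}{18991} \approx 0.0017903$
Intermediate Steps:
$H = 562$ ($H = 34 - 88 \left(-51 + 45\right) = 34 - -528 = 34 + 528 = 562$)
$O{\left(y \right)} = - \frac{11}{34} + \frac{53}{y}$ ($O{\left(y \right)} = \frac{53}{y} + 11 \left(- \frac{1}{34}\right) = \frac{53}{y} - \frac{11}{34} = - \frac{11}{34} + \frac{53}{y}$)
$\frac{1}{O{\left(E{\left(-17 \right)} \right)} + H} = \frac{1}{\left(- \frac{11}{34} + \frac{53}{-17}\right) + 562} = \frac{1}{\left(- \frac{11}{34} + 53 \left(- \frac{1}{17}\right)\right) + 562} = \frac{1}{\left(- \frac{11}{34} - \frac{53}{17}\right) + 562} = \frac{1}{- \frac{117}{34} + 562} = \frac{1}{\frac{18991}{34}} = \frac{34}{18991}$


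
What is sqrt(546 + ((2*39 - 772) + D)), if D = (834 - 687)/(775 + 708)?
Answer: I*sqrt(325276771)/1483 ≈ 12.161*I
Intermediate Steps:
D = 147/1483 ≈ 0.099123
sqrt(546 + ((2*39 - 772) + D)) = sqrt(546 + ((2*39 - 772) + 147/1483)) = sqrt(546 + ((78 - 772) + 147/1483)) = sqrt(546 + (-694 + 147/1483)) = sqrt(546 - 1029055/1483) = sqrt(-219337/1483) = I*sqrt(325276771)/1483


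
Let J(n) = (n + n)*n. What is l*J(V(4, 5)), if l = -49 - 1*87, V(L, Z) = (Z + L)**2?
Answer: -1784592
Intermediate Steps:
V(L, Z) = (L + Z)**2
J(n) = 2*n**2 (J(n) = (2*n)*n = 2*n**2)
l = -136 (l = -49 - 87 = -136)
l*J(V(4, 5)) = -272*((4 + 5)**2)**2 = -272*(9**2)**2 = -272*81**2 = -272*6561 = -136*13122 = -1784592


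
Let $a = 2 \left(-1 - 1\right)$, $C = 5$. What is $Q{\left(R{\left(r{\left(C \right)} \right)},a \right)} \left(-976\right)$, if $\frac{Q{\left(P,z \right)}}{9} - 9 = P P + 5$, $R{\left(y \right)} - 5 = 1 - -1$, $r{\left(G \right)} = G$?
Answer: $-553392$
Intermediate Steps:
$a = -4$ ($a = 2 \left(-2\right) = -4$)
$R{\left(y \right)} = 7$ ($R{\left(y \right)} = 5 + \left(1 - -1\right) = 5 + \left(1 + 1\right) = 5 + 2 = 7$)
$Q{\left(P,z \right)} = 126 + 9 P^{2}$ ($Q{\left(P,z \right)} = 81 + 9 \left(P P + 5\right) = 81 + 9 \left(P^{2} + 5\right) = 81 + 9 \left(5 + P^{2}\right) = 81 + \left(45 + 9 P^{2}\right) = 126 + 9 P^{2}$)
$Q{\left(R{\left(r{\left(C \right)} \right)},a \right)} \left(-976\right) = \left(126 + 9 \cdot 7^{2}\right) \left(-976\right) = \left(126 + 9 \cdot 49\right) \left(-976\right) = \left(126 + 441\right) \left(-976\right) = 567 \left(-976\right) = -553392$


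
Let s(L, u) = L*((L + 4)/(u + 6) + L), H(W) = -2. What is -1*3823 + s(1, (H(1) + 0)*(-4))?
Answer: -53503/14 ≈ -3821.6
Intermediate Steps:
s(L, u) = L*(L + (4 + L)/(6 + u)) (s(L, u) = L*((4 + L)/(6 + u) + L) = L*(L + (4 + L)/(6 + u)))
-1*3823 + s(1, (H(1) + 0)*(-4)) = -1*3823 + 1*(4 + 7*1 + 1*((-2 + 0)*(-4)))/(6 + (-2 + 0)*(-4)) = -3823 + 1*(4 + 7 + 1*(-2*(-4)))/(6 - 2*(-4)) = -3823 + 1*(4 + 7 + 1*8)/(6 + 8) = -3823 + 1*(4 + 7 + 8)/14 = -3823 + 1*(1/14)*19 = -3823 + 19/14 = -53503/14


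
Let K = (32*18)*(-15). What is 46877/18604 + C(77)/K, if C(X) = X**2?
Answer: 73678541/40184640 ≈ 1.8335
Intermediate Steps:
K = -8640 (K = 576*(-15) = -8640)
46877/18604 + C(77)/K = 46877/18604 + 77**2/(-8640) = 46877*(1/18604) + 5929*(-1/8640) = 46877/18604 - 5929/8640 = 73678541/40184640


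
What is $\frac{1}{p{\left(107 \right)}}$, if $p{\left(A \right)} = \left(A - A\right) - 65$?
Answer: $- \frac{1}{65} \approx -0.015385$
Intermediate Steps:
$p{\left(A \right)} = -65$ ($p{\left(A \right)} = 0 - 65 = -65$)
$\frac{1}{p{\left(107 \right)}} = \frac{1}{-65} = - \frac{1}{65}$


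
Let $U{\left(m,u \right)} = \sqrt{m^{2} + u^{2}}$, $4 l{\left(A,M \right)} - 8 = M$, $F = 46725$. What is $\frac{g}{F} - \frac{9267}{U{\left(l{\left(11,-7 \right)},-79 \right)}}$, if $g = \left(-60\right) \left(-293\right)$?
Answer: $\frac{1172}{3115} - \frac{37068 \sqrt{99857}}{99857} \approx -116.93$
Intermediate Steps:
$l{\left(A,M \right)} = 2 + \frac{M}{4}$
$g = 17580$
$\frac{g}{F} - \frac{9267}{U{\left(l{\left(11,-7 \right)},-79 \right)}} = \frac{17580}{46725} - \frac{9267}{\sqrt{\left(2 + \frac{1}{4} \left(-7\right)\right)^{2} + \left(-79\right)^{2}}} = 17580 \cdot \frac{1}{46725} - \frac{9267}{\sqrt{\left(2 - \frac{7}{4}\right)^{2} + 6241}} = \frac{1172}{3115} - \frac{9267}{\sqrt{\left(\frac{1}{4}\right)^{2} + 6241}} = \frac{1172}{3115} - \frac{9267}{\sqrt{\frac{1}{16} + 6241}} = \frac{1172}{3115} - \frac{9267}{\sqrt{\frac{99857}{16}}} = \frac{1172}{3115} - \frac{9267}{\frac{1}{4} \sqrt{99857}} = \frac{1172}{3115} - 9267 \frac{4 \sqrt{99857}}{99857} = \frac{1172}{3115} - \frac{37068 \sqrt{99857}}{99857}$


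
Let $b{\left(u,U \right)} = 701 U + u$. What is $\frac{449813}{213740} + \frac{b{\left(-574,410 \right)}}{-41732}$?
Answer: $- \frac{10634182631}{2229949420} \approx -4.7688$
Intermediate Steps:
$b{\left(u,U \right)} = u + 701 U$
$\frac{449813}{213740} + \frac{b{\left(-574,410 \right)}}{-41732} = \frac{449813}{213740} + \frac{-574 + 701 \cdot 410}{-41732} = 449813 \cdot \frac{1}{213740} + \left(-574 + 287410\right) \left(- \frac{1}{41732}\right) = \frac{449813}{213740} + 286836 \left(- \frac{1}{41732}\right) = \frac{449813}{213740} - \frac{71709}{10433} = - \frac{10634182631}{2229949420}$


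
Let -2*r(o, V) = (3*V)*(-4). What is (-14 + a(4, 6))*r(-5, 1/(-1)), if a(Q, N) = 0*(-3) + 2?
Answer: 72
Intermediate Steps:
a(Q, N) = 2 (a(Q, N) = 0 + 2 = 2)
r(o, V) = 6*V (r(o, V) = -3*V*(-4)/2 = -(-6)*V = 6*V)
(-14 + a(4, 6))*r(-5, 1/(-1)) = (-14 + 2)*(6*(1/(-1))) = -72*1*(-1) = -72*(-1) = -12*(-6) = 72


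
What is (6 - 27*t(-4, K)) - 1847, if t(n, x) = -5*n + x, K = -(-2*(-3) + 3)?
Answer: -2138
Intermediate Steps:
K = -9 (K = -(6 + 3) = -1*9 = -9)
t(n, x) = x - 5*n
(6 - 27*t(-4, K)) - 1847 = (6 - 27*(-9 - 5*(-4))) - 1847 = (6 - 27*(-9 + 20)) - 1847 = (6 - 27*11) - 1847 = (6 - 297) - 1847 = -291 - 1847 = -2138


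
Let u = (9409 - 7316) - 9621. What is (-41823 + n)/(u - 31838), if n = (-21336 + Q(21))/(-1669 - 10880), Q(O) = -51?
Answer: 87469240/82333989 ≈ 1.0624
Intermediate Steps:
u = -7528 (u = 2093 - 9621 = -7528)
n = 7129/4183 (n = (-21336 - 51)/(-1669 - 10880) = -21387/(-12549) = -21387*(-1/12549) = 7129/4183 ≈ 1.7043)
(-41823 + n)/(u - 31838) = (-41823 + 7129/4183)/(-7528 - 31838) = -174938480/4183/(-39366) = -174938480/4183*(-1/39366) = 87469240/82333989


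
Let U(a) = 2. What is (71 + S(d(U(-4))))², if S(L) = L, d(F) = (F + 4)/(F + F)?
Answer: 21025/4 ≈ 5256.3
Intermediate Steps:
d(F) = (4 + F)/(2*F) (d(F) = (4 + F)/((2*F)) = (4 + F)*(1/(2*F)) = (4 + F)/(2*F))
(71 + S(d(U(-4))))² = (71 + (½)*(4 + 2)/2)² = (71 + (½)*(½)*6)² = (71 + 3/2)² = (145/2)² = 21025/4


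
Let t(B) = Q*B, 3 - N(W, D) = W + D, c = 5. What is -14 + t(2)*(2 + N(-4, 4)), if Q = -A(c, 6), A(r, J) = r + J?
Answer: -124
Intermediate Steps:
A(r, J) = J + r
N(W, D) = 3 - D - W (N(W, D) = 3 - (W + D) = 3 - (D + W) = 3 + (-D - W) = 3 - D - W)
Q = -11 (Q = -(6 + 5) = -1*11 = -11)
t(B) = -11*B
-14 + t(2)*(2 + N(-4, 4)) = -14 + (-11*2)*(2 + (3 - 1*4 - 1*(-4))) = -14 - 22*(2 + (3 - 4 + 4)) = -14 - 22*(2 + 3) = -14 - 22*5 = -14 - 110 = -124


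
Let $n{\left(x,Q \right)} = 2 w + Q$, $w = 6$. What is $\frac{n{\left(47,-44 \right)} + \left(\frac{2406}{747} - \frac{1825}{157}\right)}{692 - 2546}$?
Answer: $\frac{1579487}{72478422} \approx 0.021793$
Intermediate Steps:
$n{\left(x,Q \right)} = 12 + Q$ ($n{\left(x,Q \right)} = 2 \cdot 6 + Q = 12 + Q$)
$\frac{n{\left(47,-44 \right)} + \left(\frac{2406}{747} - \frac{1825}{157}\right)}{692 - 2546} = \frac{\left(12 - 44\right) + \left(\frac{2406}{747} - \frac{1825}{157}\right)}{692 - 2546} = \frac{-32 + \left(2406 \cdot \frac{1}{747} - \frac{1825}{157}\right)}{-1854} = \left(-32 + \left(\frac{802}{249} - \frac{1825}{157}\right)\right) \left(- \frac{1}{1854}\right) = \left(-32 - \frac{328511}{39093}\right) \left(- \frac{1}{1854}\right) = \left(- \frac{1579487}{39093}\right) \left(- \frac{1}{1854}\right) = \frac{1579487}{72478422}$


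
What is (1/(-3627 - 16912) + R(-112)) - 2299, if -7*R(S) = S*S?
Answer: -84025050/20539 ≈ -4091.0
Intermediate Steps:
R(S) = -S²/7 (R(S) = -S*S/7 = -S²/7)
(1/(-3627 - 16912) + R(-112)) - 2299 = (1/(-3627 - 16912) - ⅐*(-112)²) - 2299 = (1/(-20539) - ⅐*12544) - 2299 = (-1/20539 - 1792) - 2299 = -36805889/20539 - 2299 = -84025050/20539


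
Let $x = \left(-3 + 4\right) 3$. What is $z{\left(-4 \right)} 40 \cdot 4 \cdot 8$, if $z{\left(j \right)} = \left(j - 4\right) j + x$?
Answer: $44800$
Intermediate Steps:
$x = 3$ ($x = 1 \cdot 3 = 3$)
$z{\left(j \right)} = 3 + j \left(-4 + j\right)$ ($z{\left(j \right)} = \left(j - 4\right) j + 3 = \left(-4 + j\right) j + 3 = j \left(-4 + j\right) + 3 = 3 + j \left(-4 + j\right)$)
$z{\left(-4 \right)} 40 \cdot 4 \cdot 8 = \left(3 + \left(-4\right)^{2} - -16\right) 40 \cdot 4 \cdot 8 = \left(3 + 16 + 16\right) 40 \cdot 32 = 35 \cdot 40 \cdot 32 = 1400 \cdot 32 = 44800$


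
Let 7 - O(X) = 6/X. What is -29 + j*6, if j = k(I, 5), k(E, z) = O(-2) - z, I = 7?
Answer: 1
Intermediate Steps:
O(X) = 7 - 6/X
k(E, z) = 10 - z (k(E, z) = (7 - 6/(-2)) - z = (7 - 6*(-½)) - z = (7 + 3) - z = 10 - z)
j = 5 (j = 10 - 1*5 = 10 - 5 = 5)
-29 + j*6 = -29 + 5*6 = -29 + 30 = 1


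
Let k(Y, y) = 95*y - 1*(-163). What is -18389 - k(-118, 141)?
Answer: -31947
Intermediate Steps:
k(Y, y) = 163 + 95*y (k(Y, y) = 95*y + 163 = 163 + 95*y)
-18389 - k(-118, 141) = -18389 - (163 + 95*141) = -18389 - (163 + 13395) = -18389 - 1*13558 = -18389 - 13558 = -31947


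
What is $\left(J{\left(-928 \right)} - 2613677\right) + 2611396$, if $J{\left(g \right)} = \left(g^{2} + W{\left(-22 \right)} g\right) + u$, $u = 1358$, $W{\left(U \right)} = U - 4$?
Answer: $884389$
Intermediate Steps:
$W{\left(U \right)} = -4 + U$
$J{\left(g \right)} = 1358 + g^{2} - 26 g$ ($J{\left(g \right)} = \left(g^{2} + \left(-4 - 22\right) g\right) + 1358 = \left(g^{2} - 26 g\right) + 1358 = 1358 + g^{2} - 26 g$)
$\left(J{\left(-928 \right)} - 2613677\right) + 2611396 = \left(\left(1358 + \left(-928\right)^{2} - -24128\right) - 2613677\right) + 2611396 = \left(\left(1358 + 861184 + 24128\right) - 2613677\right) + 2611396 = \left(886670 - 2613677\right) + 2611396 = -1727007 + 2611396 = 884389$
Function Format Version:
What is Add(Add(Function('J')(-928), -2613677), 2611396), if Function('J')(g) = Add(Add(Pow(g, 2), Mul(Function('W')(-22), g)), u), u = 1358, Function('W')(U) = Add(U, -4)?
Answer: 884389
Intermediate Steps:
Function('W')(U) = Add(-4, U)
Function('J')(g) = Add(1358, Pow(g, 2), Mul(-26, g)) (Function('J')(g) = Add(Add(Pow(g, 2), Mul(Add(-4, -22), g)), 1358) = Add(Add(Pow(g, 2), Mul(-26, g)), 1358) = Add(1358, Pow(g, 2), Mul(-26, g)))
Add(Add(Function('J')(-928), -2613677), 2611396) = Add(Add(Add(1358, Pow(-928, 2), Mul(-26, -928)), -2613677), 2611396) = Add(Add(Add(1358, 861184, 24128), -2613677), 2611396) = Add(Add(886670, -2613677), 2611396) = Add(-1727007, 2611396) = 884389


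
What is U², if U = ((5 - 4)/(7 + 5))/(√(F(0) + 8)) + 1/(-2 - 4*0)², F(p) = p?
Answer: (12 + √2)²/2304 ≈ 0.078099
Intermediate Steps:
U = ¼ + √2/48 (U = ((5 - 4)/(7 + 5))/(√(0 + 8)) + 1/(-2 - 4*0)² = (1/12)/(√8) + 1/(-2 + 0)² = (1*(1/12))/((2*√2)) + 1/(-2)² = (√2/4)/12 + 1/4 = √2/48 + 1*(¼) = √2/48 + ¼ = ¼ + √2/48 ≈ 0.27946)
U² = (¼ + √2/48)²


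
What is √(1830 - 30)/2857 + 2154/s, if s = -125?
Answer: -2154/125 + 30*√2/2857 ≈ -17.217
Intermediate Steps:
√(1830 - 30)/2857 + 2154/s = √(1830 - 30)/2857 + 2154/(-125) = √1800*(1/2857) + 2154*(-1/125) = (30*√2)*(1/2857) - 2154/125 = 30*√2/2857 - 2154/125 = -2154/125 + 30*√2/2857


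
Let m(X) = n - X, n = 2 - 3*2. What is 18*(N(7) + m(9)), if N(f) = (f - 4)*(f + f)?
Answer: 522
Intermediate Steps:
N(f) = 2*f*(-4 + f) (N(f) = (-4 + f)*(2*f) = 2*f*(-4 + f))
n = -4 (n = 2 - 6 = -4)
m(X) = -4 - X
18*(N(7) + m(9)) = 18*(2*7*(-4 + 7) + (-4 - 1*9)) = 18*(2*7*3 + (-4 - 9)) = 18*(42 - 13) = 18*29 = 522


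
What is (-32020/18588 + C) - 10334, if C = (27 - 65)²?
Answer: -41319835/4647 ≈ -8891.7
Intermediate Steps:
C = 1444 (C = (-38)² = 1444)
(-32020/18588 + C) - 10334 = (-32020/18588 + 1444) - 10334 = (-32020*1/18588 + 1444) - 10334 = (-8005/4647 + 1444) - 10334 = 6702263/4647 - 10334 = -41319835/4647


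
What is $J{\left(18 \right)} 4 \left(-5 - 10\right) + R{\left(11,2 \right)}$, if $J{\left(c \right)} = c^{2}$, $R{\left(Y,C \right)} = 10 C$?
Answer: $-19420$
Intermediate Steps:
$J{\left(18 \right)} 4 \left(-5 - 10\right) + R{\left(11,2 \right)} = 18^{2} \cdot 4 \left(-5 - 10\right) + 10 \cdot 2 = 324 \cdot 4 \left(-15\right) + 20 = 324 \left(-60\right) + 20 = -19440 + 20 = -19420$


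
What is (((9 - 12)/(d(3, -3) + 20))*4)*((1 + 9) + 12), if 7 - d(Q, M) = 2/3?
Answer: -792/79 ≈ -10.025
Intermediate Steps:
d(Q, M) = 19/3 (d(Q, M) = 7 - 2/3 = 7 - 1*⅔ = 7 - ⅔ = 19/3)
(((9 - 12)/(d(3, -3) + 20))*4)*((1 + 9) + 12) = (((9 - 12)/(19/3 + 20))*4)*((1 + 9) + 12) = (-3/79/3*4)*(10 + 12) = (-3*3/79*4)*22 = -9/79*4*22 = -36/79*22 = -792/79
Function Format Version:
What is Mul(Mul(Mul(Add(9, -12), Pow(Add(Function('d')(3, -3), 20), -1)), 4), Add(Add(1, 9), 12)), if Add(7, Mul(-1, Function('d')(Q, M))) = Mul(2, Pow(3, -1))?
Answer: Rational(-792, 79) ≈ -10.025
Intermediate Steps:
Function('d')(Q, M) = Rational(19, 3) (Function('d')(Q, M) = Add(7, Mul(-1, Mul(2, Pow(3, -1)))) = Add(7, Mul(-1, Mul(2, Rational(1, 3)))) = Add(7, Mul(-1, Rational(2, 3))) = Add(7, Rational(-2, 3)) = Rational(19, 3))
Mul(Mul(Mul(Add(9, -12), Pow(Add(Function('d')(3, -3), 20), -1)), 4), Add(Add(1, 9), 12)) = Mul(Mul(Mul(Add(9, -12), Pow(Add(Rational(19, 3), 20), -1)), 4), Add(Add(1, 9), 12)) = Mul(Mul(Mul(-3, Pow(Rational(79, 3), -1)), 4), Add(10, 12)) = Mul(Mul(Mul(-3, Rational(3, 79)), 4), 22) = Mul(Mul(Rational(-9, 79), 4), 22) = Mul(Rational(-36, 79), 22) = Rational(-792, 79)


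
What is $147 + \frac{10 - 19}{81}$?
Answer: $\frac{1322}{9} \approx 146.89$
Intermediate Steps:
$147 + \frac{10 - 19}{81} = 147 + \left(10 - 19\right) \frac{1}{81} = 147 - \frac{1}{9} = \frac{1322}{9}$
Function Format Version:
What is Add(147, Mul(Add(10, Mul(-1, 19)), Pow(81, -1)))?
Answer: Rational(1322, 9) ≈ 146.89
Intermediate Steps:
Add(147, Mul(Add(10, Mul(-1, 19)), Pow(81, -1))) = Add(147, Mul(Add(10, -19), Rational(1, 81))) = Add(147, Mul(-9, Rational(1, 81))) = Add(147, Rational(-1, 9)) = Rational(1322, 9)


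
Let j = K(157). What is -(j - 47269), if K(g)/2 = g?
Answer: 46955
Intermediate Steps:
K(g) = 2*g
j = 314 (j = 2*157 = 314)
-(j - 47269) = -(314 - 47269) = -1*(-46955) = 46955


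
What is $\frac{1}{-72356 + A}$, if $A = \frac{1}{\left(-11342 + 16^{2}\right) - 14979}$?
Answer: $- \frac{26065}{1885959141} \approx -1.3821 \cdot 10^{-5}$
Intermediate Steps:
$A = - \frac{1}{26065}$ ($A = \frac{1}{\left(-11342 + 256\right) - 14979} = \frac{1}{-11086 - 14979} = \frac{1}{-26065} = - \frac{1}{26065} \approx -3.8366 \cdot 10^{-5}$)
$\frac{1}{-72356 + A} = \frac{1}{-72356 - \frac{1}{26065}} = \frac{1}{- \frac{1885959141}{26065}} = - \frac{26065}{1885959141}$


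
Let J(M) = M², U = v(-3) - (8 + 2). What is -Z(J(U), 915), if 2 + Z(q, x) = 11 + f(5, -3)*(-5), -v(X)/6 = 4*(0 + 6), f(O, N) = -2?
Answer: -19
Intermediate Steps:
v(X) = -144 (v(X) = -24*(0 + 6) = -24*6 = -6*24 = -144)
U = -154 (U = -144 - (8 + 2) = -144 - 1*10 = -144 - 10 = -154)
Z(q, x) = 19 (Z(q, x) = -2 + (11 - 2*(-5)) = -2 + (11 + 10) = -2 + 21 = 19)
-Z(J(U), 915) = -1*19 = -19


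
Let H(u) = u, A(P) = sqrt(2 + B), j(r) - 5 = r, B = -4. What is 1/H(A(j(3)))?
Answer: -I*sqrt(2)/2 ≈ -0.70711*I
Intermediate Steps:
j(r) = 5 + r
A(P) = I*sqrt(2) (A(P) = sqrt(2 - 4) = sqrt(-2) = I*sqrt(2))
1/H(A(j(3))) = 1/(I*sqrt(2)) = -I*sqrt(2)/2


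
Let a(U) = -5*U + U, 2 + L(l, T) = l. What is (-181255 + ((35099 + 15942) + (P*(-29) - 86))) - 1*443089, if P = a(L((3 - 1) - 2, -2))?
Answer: -573621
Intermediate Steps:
L(l, T) = -2 + l
a(U) = -4*U
P = 8 (P = -4*(-2 + ((3 - 1) - 2)) = -4*(-2 + (2 - 2)) = -4*(-2 + 0) = -4*(-2) = 8)
(-181255 + ((35099 + 15942) + (P*(-29) - 86))) - 1*443089 = (-181255 + ((35099 + 15942) + (8*(-29) - 86))) - 1*443089 = (-181255 + (51041 + (-232 - 86))) - 443089 = (-181255 + (51041 - 318)) - 443089 = (-181255 + 50723) - 443089 = -130532 - 443089 = -573621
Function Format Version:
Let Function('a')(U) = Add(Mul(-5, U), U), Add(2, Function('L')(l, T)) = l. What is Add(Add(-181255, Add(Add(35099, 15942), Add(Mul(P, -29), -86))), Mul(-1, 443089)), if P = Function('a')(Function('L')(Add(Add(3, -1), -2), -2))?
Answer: -573621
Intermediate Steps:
Function('L')(l, T) = Add(-2, l)
Function('a')(U) = Mul(-4, U)
P = 8 (P = Mul(-4, Add(-2, Add(Add(3, -1), -2))) = Mul(-4, Add(-2, Add(2, -2))) = Mul(-4, Add(-2, 0)) = Mul(-4, -2) = 8)
Add(Add(-181255, Add(Add(35099, 15942), Add(Mul(P, -29), -86))), Mul(-1, 443089)) = Add(Add(-181255, Add(Add(35099, 15942), Add(Mul(8, -29), -86))), Mul(-1, 443089)) = Add(Add(-181255, Add(51041, Add(-232, -86))), -443089) = Add(Add(-181255, Add(51041, -318)), -443089) = Add(Add(-181255, 50723), -443089) = Add(-130532, -443089) = -573621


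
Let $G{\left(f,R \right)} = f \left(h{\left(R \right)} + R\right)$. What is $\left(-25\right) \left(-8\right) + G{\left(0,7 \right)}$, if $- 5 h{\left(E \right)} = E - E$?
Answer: $200$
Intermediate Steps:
$h{\left(E \right)} = 0$ ($h{\left(E \right)} = - \frac{E - E}{5} = \left(- \frac{1}{5}\right) 0 = 0$)
$G{\left(f,R \right)} = R f$ ($G{\left(f,R \right)} = f \left(0 + R\right) = f R = R f$)
$\left(-25\right) \left(-8\right) + G{\left(0,7 \right)} = \left(-25\right) \left(-8\right) + 7 \cdot 0 = 200 + 0 = 200$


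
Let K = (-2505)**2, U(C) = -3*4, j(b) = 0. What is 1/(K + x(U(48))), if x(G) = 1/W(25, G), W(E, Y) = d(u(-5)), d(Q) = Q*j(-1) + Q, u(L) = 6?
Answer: 6/37650151 ≈ 1.5936e-7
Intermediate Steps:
U(C) = -12
d(Q) = Q (d(Q) = Q*0 + Q = 0 + Q = Q)
W(E, Y) = 6
K = 6275025
x(G) = 1/6
1/(K + x(U(48))) = 1/(6275025 + 1/6) = 1/(37650151/6) = 6/37650151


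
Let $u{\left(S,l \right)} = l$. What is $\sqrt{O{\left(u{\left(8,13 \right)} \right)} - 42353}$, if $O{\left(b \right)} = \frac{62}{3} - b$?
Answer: $\frac{2 i \sqrt{95277}}{3} \approx 205.78 i$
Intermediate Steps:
$O{\left(b \right)} = \frac{62}{3} - b$ ($O{\left(b \right)} = 62 \cdot \frac{1}{3} - b = \frac{62}{3} - b$)
$\sqrt{O{\left(u{\left(8,13 \right)} \right)} - 42353} = \sqrt{\left(\frac{62}{3} - 13\right) - 42353} = \sqrt{\frac{23}{3} - 42353} = \sqrt{- \frac{127036}{3}} = \frac{2 i \sqrt{95277}}{3}$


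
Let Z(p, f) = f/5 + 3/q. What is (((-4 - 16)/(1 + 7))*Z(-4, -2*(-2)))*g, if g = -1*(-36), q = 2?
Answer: -207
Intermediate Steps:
g = 36
Z(p, f) = 3/2 + f/5 (Z(p, f) = f/5 + 3/2 = 3/2 + f/5)
(((-4 - 16)/(1 + 7))*Z(-4, -2*(-2)))*g = (((-4 - 16)/(1 + 7))*(3/2 + (-2*(-2))/5))*36 = ((-20/8)*(3/2 + (1/5)*4))*36 = ((-20*1/8)*(3/2 + 4/5))*36 = -5/2*23/10*36 = -23/4*36 = -207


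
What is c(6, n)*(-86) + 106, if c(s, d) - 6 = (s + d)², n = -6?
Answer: -410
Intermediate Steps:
c(s, d) = 6 + (d + s)² (c(s, d) = 6 + (s + d)² = 6 + (d + s)²)
c(6, n)*(-86) + 106 = (6 + (-6 + 6)²)*(-86) + 106 = (6 + 0²)*(-86) + 106 = (6 + 0)*(-86) + 106 = 6*(-86) + 106 = -516 + 106 = -410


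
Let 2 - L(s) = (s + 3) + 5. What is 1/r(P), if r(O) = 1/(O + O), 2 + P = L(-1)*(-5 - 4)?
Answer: 86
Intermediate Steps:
L(s) = -6 - s (L(s) = 2 - ((s + 3) + 5) = 2 - ((3 + s) + 5) = 2 - (8 + s) = 2 + (-8 - s) = -6 - s)
P = 43 (P = -2 + (-6 - 1*(-1))*(-5 - 4) = -2 + (-6 + 1)*(-9) = -2 - 5*(-9) = -2 + 45 = 43)
r(O) = 1/(2*O)
1/r(P) = 1/((1/2)/43) = 1/((1/2)*(1/43)) = 1/(1/86) = 86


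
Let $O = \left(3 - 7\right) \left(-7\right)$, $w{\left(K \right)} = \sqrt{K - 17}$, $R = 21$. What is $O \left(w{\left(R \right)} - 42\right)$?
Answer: $-1120$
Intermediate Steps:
$w{\left(K \right)} = \sqrt{-17 + K}$
$O = 28$ ($O = \left(-4\right) \left(-7\right) = 28$)
$O \left(w{\left(R \right)} - 42\right) = 28 \left(\sqrt{-17 + 21} - 42\right) = 28 \left(\sqrt{4} - 42\right) = 28 \left(2 - 42\right) = 28 \left(-40\right) = -1120$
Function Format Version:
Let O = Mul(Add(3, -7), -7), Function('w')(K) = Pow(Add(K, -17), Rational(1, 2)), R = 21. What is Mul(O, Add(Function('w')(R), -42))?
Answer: -1120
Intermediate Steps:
Function('w')(K) = Pow(Add(-17, K), Rational(1, 2))
O = 28 (O = Mul(-4, -7) = 28)
Mul(O, Add(Function('w')(R), -42)) = Mul(28, Add(Pow(Add(-17, 21), Rational(1, 2)), -42)) = Mul(28, Add(Pow(4, Rational(1, 2)), -42)) = Mul(28, Add(2, -42)) = Mul(28, -40) = -1120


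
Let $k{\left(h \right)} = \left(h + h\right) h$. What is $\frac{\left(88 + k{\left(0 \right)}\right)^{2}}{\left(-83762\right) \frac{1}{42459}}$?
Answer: $- \frac{164401248}{41881} \approx -3925.4$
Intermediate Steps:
$k{\left(h \right)} = 2 h^{2}$ ($k{\left(h \right)} = 2 h h = 2 h^{2}$)
$\frac{\left(88 + k{\left(0 \right)}\right)^{2}}{\left(-83762\right) \frac{1}{42459}} = \frac{\left(88 + 2 \cdot 0^{2}\right)^{2}}{\left(-83762\right) \frac{1}{42459}} = \frac{\left(88 + 2 \cdot 0\right)^{2}}{\left(-83762\right) \frac{1}{42459}} = \frac{\left(88 + 0\right)^{2}}{- \frac{83762}{42459}} = 88^{2} \left(- \frac{42459}{83762}\right) = 7744 \left(- \frac{42459}{83762}\right) = - \frac{164401248}{41881}$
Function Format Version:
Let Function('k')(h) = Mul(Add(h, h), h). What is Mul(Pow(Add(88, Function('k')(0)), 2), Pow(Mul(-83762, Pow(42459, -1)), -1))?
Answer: Rational(-164401248, 41881) ≈ -3925.4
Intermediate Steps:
Function('k')(h) = Mul(2, Pow(h, 2)) (Function('k')(h) = Mul(Mul(2, h), h) = Mul(2, Pow(h, 2)))
Mul(Pow(Add(88, Function('k')(0)), 2), Pow(Mul(-83762, Pow(42459, -1)), -1)) = Mul(Pow(Add(88, Mul(2, Pow(0, 2))), 2), Pow(Mul(-83762, Pow(42459, -1)), -1)) = Mul(Pow(Add(88, Mul(2, 0)), 2), Pow(Mul(-83762, Rational(1, 42459)), -1)) = Mul(Pow(Add(88, 0), 2), Pow(Rational(-83762, 42459), -1)) = Mul(Pow(88, 2), Rational(-42459, 83762)) = Mul(7744, Rational(-42459, 83762)) = Rational(-164401248, 41881)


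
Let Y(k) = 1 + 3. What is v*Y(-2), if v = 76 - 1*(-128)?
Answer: 816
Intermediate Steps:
Y(k) = 4
v = 204 (v = 76 + 128 = 204)
v*Y(-2) = 204*4 = 816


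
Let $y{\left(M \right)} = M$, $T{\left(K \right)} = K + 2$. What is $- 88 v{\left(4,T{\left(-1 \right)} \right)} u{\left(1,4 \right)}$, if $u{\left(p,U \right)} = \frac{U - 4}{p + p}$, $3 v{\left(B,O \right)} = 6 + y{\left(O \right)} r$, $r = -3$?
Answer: $0$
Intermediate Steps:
$T{\left(K \right)} = 2 + K$
$v{\left(B,O \right)} = 2 - O$ ($v{\left(B,O \right)} = \frac{6 + O \left(-3\right)}{3} = \frac{6 - 3 O}{3} = 2 - O$)
$u{\left(p,U \right)} = \frac{-4 + U}{2 p}$
$- 88 v{\left(4,T{\left(-1 \right)} \right)} u{\left(1,4 \right)} = - 88 \left(2 - \left(2 - 1\right)\right) \frac{-4 + 4}{2 \cdot 1} = - 88 \left(2 - 1\right) \frac{1}{2} \cdot 1 \cdot 0 = - 88 \left(2 - 1\right) 0 = \left(-88\right) 1 \cdot 0 = \left(-88\right) 0 = 0$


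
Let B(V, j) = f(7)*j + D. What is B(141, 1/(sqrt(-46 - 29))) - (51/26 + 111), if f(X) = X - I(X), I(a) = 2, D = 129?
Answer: 417/26 - I*sqrt(3)/3 ≈ 16.038 - 0.57735*I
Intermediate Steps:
f(X) = -2 + X (f(X) = X - 1*2 = X - 2 = -2 + X)
B(V, j) = 129 + 5*j (B(V, j) = (-2 + 7)*j + 129 = 5*j + 129 = 129 + 5*j)
B(141, 1/(sqrt(-46 - 29))) - (51/26 + 111) = (129 + 5/(sqrt(-46 - 29))) - (51/26 + 111) = (129 + 5/(sqrt(-75))) - ((1/26)*51 + 111) = (129 + 5/((5*I*sqrt(3)))) - (51/26 + 111) = (129 + 5*(-I*sqrt(3)/15)) - 1*2937/26 = (129 - I*sqrt(3)/3) - 2937/26 = 417/26 - I*sqrt(3)/3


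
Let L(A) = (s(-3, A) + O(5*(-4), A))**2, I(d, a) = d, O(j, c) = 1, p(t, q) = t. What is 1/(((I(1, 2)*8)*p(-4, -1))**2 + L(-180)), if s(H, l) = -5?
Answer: 1/1040 ≈ 0.00096154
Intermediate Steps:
L(A) = 16 (L(A) = (-5 + 1)**2 = (-4)**2 = 16)
1/(((I(1, 2)*8)*p(-4, -1))**2 + L(-180)) = 1/(((1*8)*(-4))**2 + 16) = 1/((8*(-4))**2 + 16) = 1/((-32)**2 + 16) = 1/(1024 + 16) = 1/1040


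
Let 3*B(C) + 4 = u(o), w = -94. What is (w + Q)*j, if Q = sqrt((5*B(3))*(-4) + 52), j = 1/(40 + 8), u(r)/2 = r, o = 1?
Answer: -47/24 + 7*sqrt(3)/72 ≈ -1.7899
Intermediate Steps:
u(r) = 2*r
B(C) = -2/3 (B(C) = -4/3 + (2*1)/3 = -4/3 + (1/3)*2 = -4/3 + 2/3 = -2/3)
j = 1/48 ≈ 0.020833
Q = 14*sqrt(3)/3 (Q = sqrt((5*(-2/3))*(-4) + 52) = sqrt(-10/3*(-4) + 52) = sqrt(40/3 + 52) = sqrt(196/3) = 14*sqrt(3)/3 ≈ 8.0829)
(w + Q)*j = (-94 + 14*sqrt(3)/3)*(1/48) = -47/24 + 7*sqrt(3)/72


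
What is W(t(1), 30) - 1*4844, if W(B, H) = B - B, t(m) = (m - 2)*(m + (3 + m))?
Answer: -4844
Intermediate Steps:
t(m) = (-2 + m)*(3 + 2*m)
W(B, H) = 0
W(t(1), 30) - 1*4844 = 0 - 1*4844 = 0 - 4844 = -4844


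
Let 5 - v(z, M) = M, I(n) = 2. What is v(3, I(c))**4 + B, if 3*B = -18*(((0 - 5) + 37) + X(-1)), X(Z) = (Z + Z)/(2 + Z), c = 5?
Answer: -99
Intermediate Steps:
v(z, M) = 5 - M
X(Z) = 2*Z/(2 + Z) (X(Z) = (2*Z)/(2 + Z) = 2*Z/(2 + Z))
B = -180 (B = (-18*(((0 - 5) + 37) + 2*(-1)/(2 - 1)))/3 = (-18*((-5 + 37) + 2*(-1)/1))/3 = (-18*(32 + 2*(-1)*1))/3 = (-18*(32 - 2))/3 = (-18*30)/3 = (1/3)*(-540) = -180)
v(3, I(c))**4 + B = (5 - 1*2)**4 - 180 = (5 - 2)**4 - 180 = 3**4 - 180 = 81 - 180 = -99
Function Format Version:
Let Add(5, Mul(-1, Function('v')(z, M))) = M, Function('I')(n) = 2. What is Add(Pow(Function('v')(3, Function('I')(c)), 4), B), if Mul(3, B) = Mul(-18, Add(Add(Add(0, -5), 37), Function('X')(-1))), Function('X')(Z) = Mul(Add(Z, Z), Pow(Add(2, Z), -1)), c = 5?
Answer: -99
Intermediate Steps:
Function('v')(z, M) = Add(5, Mul(-1, M))
Function('X')(Z) = Mul(2, Z, Pow(Add(2, Z), -1)) (Function('X')(Z) = Mul(Mul(2, Z), Pow(Add(2, Z), -1)) = Mul(2, Z, Pow(Add(2, Z), -1)))
B = -180 (B = Mul(Rational(1, 3), Mul(-18, Add(Add(Add(0, -5), 37), Mul(2, -1, Pow(Add(2, -1), -1))))) = Mul(Rational(1, 3), Mul(-18, Add(Add(-5, 37), Mul(2, -1, Pow(1, -1))))) = Mul(Rational(1, 3), Mul(-18, Add(32, Mul(2, -1, 1)))) = Mul(Rational(1, 3), Mul(-18, Add(32, -2))) = Mul(Rational(1, 3), Mul(-18, 30)) = Mul(Rational(1, 3), -540) = -180)
Add(Pow(Function('v')(3, Function('I')(c)), 4), B) = Add(Pow(Add(5, Mul(-1, 2)), 4), -180) = Add(Pow(Add(5, -2), 4), -180) = Add(Pow(3, 4), -180) = Add(81, -180) = -99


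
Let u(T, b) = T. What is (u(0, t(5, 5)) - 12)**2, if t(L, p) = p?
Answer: 144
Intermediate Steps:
(u(0, t(5, 5)) - 12)**2 = (0 - 12)**2 = (-12)**2 = 144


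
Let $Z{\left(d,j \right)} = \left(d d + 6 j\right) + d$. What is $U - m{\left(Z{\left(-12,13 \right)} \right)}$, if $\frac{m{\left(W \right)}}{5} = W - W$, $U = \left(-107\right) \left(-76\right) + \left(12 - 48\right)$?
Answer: $8096$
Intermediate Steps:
$Z{\left(d,j \right)} = d + d^{2} + 6 j$ ($Z{\left(d,j \right)} = \left(d^{2} + 6 j\right) + d = d + d^{2} + 6 j$)
$U = 8096$ ($U = 8132 - 36 = 8096$)
$m{\left(W \right)} = 0$ ($m{\left(W \right)} = 5 \left(W - W\right) = 5 \cdot 0 = 0$)
$U - m{\left(Z{\left(-12,13 \right)} \right)} = 8096 - 0 = 8096 + 0 = 8096$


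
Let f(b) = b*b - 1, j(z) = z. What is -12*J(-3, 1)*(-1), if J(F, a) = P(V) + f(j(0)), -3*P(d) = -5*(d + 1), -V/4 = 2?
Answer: -152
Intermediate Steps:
f(b) = -1 + b² (f(b) = b² - 1 = -1 + b²)
V = -8 (V = -4*2 = -8)
P(d) = 5/3 + 5*d/3 (P(d) = -(-5)*(d + 1)/3 = -(-5)*(1 + d)/3 = -(-5 - 5*d)/3 = 5/3 + 5*d/3)
J(F, a) = -38/3 (J(F, a) = (5/3 + (5/3)*(-8)) + (-1 + 0²) = (5/3 - 40/3) + (-1 + 0) = -35/3 - 1 = -38/3)
-12*J(-3, 1)*(-1) = -12*(-38/3)*(-1) = 152*(-1) = -152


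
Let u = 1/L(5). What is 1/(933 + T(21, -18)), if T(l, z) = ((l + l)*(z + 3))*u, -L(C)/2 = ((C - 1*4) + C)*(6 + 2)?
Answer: 16/15033 ≈ 0.0010643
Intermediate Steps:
L(C) = 64 - 32*C (L(C) = -2*((C - 1*4) + C)*(6 + 2) = -2*((C - 4) + C)*8 = -2*((-4 + C) + C)*8 = -2*(-4 + 2*C)*8 = -2*(-32 + 16*C) = 64 - 32*C)
u = -1/96 (u = 1/(64 - 32*5) = 1/(64 - 160) = 1/(-96) = -1/96 ≈ -0.010417)
T(l, z) = -l*(3 + z)/48 (T(l, z) = ((l + l)*(z + 3))*(-1/96) = ((2*l)*(3 + z))*(-1/96) = (2*l*(3 + z))*(-1/96) = -l*(3 + z)/48)
1/(933 + T(21, -18)) = 1/(933 - 1/48*21*(3 - 18)) = 1/(933 - 1/48*21*(-15)) = 1/(933 + 105/16) = 1/(15033/16) = 16/15033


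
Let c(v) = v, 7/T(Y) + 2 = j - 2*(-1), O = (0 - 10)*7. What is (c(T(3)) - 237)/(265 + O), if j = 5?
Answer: -1178/975 ≈ -1.2082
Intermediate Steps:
O = -70 (O = -10*7 = -70)
T(Y) = 7/5 (T(Y) = 7/(-2 + (5 - 2*(-1))) = 7/(-2 + (5 + 2)) = 7/(-2 + 7) = 7/5)
(c(T(3)) - 237)/(265 + O) = (7/5 - 237)/(265 - 70) = -1178/5/195 = -1178/5*1/195 = -1178/975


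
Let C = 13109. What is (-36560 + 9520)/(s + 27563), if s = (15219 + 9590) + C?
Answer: -2080/5037 ≈ -0.41294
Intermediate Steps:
s = 37918 (s = (15219 + 9590) + 13109 = 24809 + 13109 = 37918)
(-36560 + 9520)/(s + 27563) = (-36560 + 9520)/(37918 + 27563) = -27040/65481 = -27040*1/65481 = -2080/5037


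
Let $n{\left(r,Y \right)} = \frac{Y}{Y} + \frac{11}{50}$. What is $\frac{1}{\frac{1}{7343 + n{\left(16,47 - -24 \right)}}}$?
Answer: $\frac{367211}{50} \approx 7344.2$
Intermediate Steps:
$n{\left(r,Y \right)} = \frac{61}{50}$ ($n{\left(r,Y \right)} = 1 + 11 \cdot \frac{1}{50} = 1 + \frac{11}{50} = \frac{61}{50}$)
$\frac{1}{\frac{1}{7343 + n{\left(16,47 - -24 \right)}}} = \frac{1}{\frac{1}{7343 + \frac{61}{50}}} = \frac{1}{\frac{1}{\frac{367211}{50}}} = \frac{1}{\frac{50}{367211}} = \frac{367211}{50}$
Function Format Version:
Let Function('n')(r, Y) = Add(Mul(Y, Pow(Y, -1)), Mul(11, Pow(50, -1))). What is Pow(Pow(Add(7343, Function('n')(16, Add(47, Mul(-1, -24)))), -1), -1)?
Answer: Rational(367211, 50) ≈ 7344.2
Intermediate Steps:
Function('n')(r, Y) = Rational(61, 50) (Function('n')(r, Y) = Add(1, Mul(11, Rational(1, 50))) = Add(1, Rational(11, 50)) = Rational(61, 50))
Pow(Pow(Add(7343, Function('n')(16, Add(47, Mul(-1, -24)))), -1), -1) = Pow(Pow(Add(7343, Rational(61, 50)), -1), -1) = Pow(Pow(Rational(367211, 50), -1), -1) = Pow(Rational(50, 367211), -1) = Rational(367211, 50)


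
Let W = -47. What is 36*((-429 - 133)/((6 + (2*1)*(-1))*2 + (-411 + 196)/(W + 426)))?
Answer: -851992/313 ≈ -2722.0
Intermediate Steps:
36*((-429 - 133)/((6 + (2*1)*(-1))*2 + (-411 + 196)/(W + 426))) = 36*((-429 - 133)/((6 + (2*1)*(-1))*2 + (-411 + 196)/(-47 + 426))) = 36*(-562/((6 + 2*(-1))*2 - 215/379)) = 36*(-562/((6 - 2)*2 - 215*1/379)) = 36*(-562/(4*2 - 215/379)) = 36*(-562/(8 - 215/379)) = 36*(-562/2817/379) = 36*(-562*379/2817) = 36*(-212998/2817) = -851992/313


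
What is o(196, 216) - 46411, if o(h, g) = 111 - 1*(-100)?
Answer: -46200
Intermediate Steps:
o(h, g) = 211 (o(h, g) = 111 + 100 = 211)
o(196, 216) - 46411 = 211 - 46411 = -46200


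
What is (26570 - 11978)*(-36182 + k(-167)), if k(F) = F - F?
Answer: -527967744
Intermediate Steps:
k(F) = 0
(26570 - 11978)*(-36182 + k(-167)) = (26570 - 11978)*(-36182 + 0) = 14592*(-36182) = -527967744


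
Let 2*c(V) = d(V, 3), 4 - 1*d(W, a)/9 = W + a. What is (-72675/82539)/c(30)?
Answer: 16150/2393631 ≈ 0.0067471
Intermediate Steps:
d(W, a) = 36 - 9*W - 9*a (d(W, a) = 36 - 9*(W + a) = 36 + (-9*W - 9*a) = 36 - 9*W - 9*a)
c(V) = 9/2 - 9*V/2 (c(V) = (36 - 9*V - 9*3)/2 = (36 - 9*V - 27)/2 = (9 - 9*V)/2 = 9/2 - 9*V/2)
(-72675/82539)/c(30) = (-72675/82539)/(9/2 - 9/2*30) = (-72675*1/82539)/(9/2 - 135) = -8075/(9171*(-261/2)) = -8075/9171*(-2/261) = 16150/2393631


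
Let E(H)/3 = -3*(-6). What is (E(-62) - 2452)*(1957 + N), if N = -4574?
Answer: 6275566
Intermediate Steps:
E(H) = 54 (E(H) = 3*(-3*(-6)) = 3*18 = 54)
(E(-62) - 2452)*(1957 + N) = (54 - 2452)*(1957 - 4574) = -2398*(-2617) = 6275566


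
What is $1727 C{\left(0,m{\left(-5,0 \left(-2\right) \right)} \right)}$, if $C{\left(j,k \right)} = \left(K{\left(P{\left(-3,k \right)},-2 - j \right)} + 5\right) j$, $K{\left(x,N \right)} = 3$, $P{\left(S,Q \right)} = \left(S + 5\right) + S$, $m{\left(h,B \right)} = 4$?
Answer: $0$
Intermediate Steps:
$P{\left(S,Q \right)} = 5 + 2 S$ ($P{\left(S,Q \right)} = \left(5 + S\right) + S = 5 + 2 S$)
$C{\left(j,k \right)} = 8 j$ ($C{\left(j,k \right)} = \left(3 + 5\right) j = 8 j$)
$1727 C{\left(0,m{\left(-5,0 \left(-2\right) \right)} \right)} = 1727 \cdot 8 \cdot 0 = 1727 \cdot 0 = 0$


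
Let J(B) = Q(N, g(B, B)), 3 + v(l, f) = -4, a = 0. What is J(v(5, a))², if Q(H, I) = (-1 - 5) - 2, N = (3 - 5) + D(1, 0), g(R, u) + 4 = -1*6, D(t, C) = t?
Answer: 64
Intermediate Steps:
g(R, u) = -10 (g(R, u) = -4 - 1*6 = -4 - 6 = -10)
v(l, f) = -7 (v(l, f) = -3 - 4 = -7)
N = -1 (N = (3 - 5) + 1 = -2 + 1 = -1)
Q(H, I) = -8 (Q(H, I) = -6 - 2 = -8)
J(B) = -8
J(v(5, a))² = (-8)² = 64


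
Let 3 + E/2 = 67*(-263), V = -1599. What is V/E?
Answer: 1599/35248 ≈ 0.045364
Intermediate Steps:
E = -35248 (E = -6 + 2*(67*(-263)) = -6 + 2*(-17621) = -6 - 35242 = -35248)
V/E = -1599/(-35248) = -1599*(-1/35248) = 1599/35248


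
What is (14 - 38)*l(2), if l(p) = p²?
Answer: -96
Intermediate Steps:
(14 - 38)*l(2) = (14 - 38)*2² = -24*4 = -96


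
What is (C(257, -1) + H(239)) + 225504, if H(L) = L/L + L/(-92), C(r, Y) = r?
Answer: 20769865/92 ≈ 2.2576e+5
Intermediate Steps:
H(L) = 1 - L/92 (H(L) = 1 + L*(-1/92) = 1 - L/92)
(C(257, -1) + H(239)) + 225504 = (257 + (1 - 1/92*239)) + 225504 = (257 + (1 - 239/92)) + 225504 = (257 - 147/92) + 225504 = 23497/92 + 225504 = 20769865/92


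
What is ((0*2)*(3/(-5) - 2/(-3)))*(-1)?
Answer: 0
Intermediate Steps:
((0*2)*(3/(-5) - 2/(-3)))*(-1) = (0*(3*(-⅕) - 2*(-⅓)))*(-1) = (0*(-⅗ + ⅔))*(-1) = (0*(1/15))*(-1) = 0*(-1) = 0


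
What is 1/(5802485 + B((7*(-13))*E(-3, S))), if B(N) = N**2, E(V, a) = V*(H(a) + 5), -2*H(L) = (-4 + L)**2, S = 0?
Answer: 1/6473246 ≈ 1.5448e-7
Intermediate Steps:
H(L) = -(-4 + L)**2/2
E(V, a) = V*(5 - (-4 + a)**2/2) (E(V, a) = V*(-(-4 + a)**2/2 + 5) = V*(5 - (-4 + a)**2/2))
1/(5802485 + B((7*(-13))*E(-3, S))) = 1/(5802485 + ((7*(-13))*(-1/2*(-3)*(-10 + (-4 + 0)**2)))**2) = 1/(5802485 + (-(-91)*(-3)*(-10 + (-4)**2)/2)**2) = 1/(5802485 + (-(-91)*(-3)*(-10 + 16)/2)**2) = 1/(5802485 + (-(-91)*(-3)*6/2)**2) = 1/(5802485 + (-91*9)**2) = 1/(5802485 + (-819)**2) = 1/(5802485 + 670761) = 1/6473246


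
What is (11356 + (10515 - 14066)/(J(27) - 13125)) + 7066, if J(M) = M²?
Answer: 228362663/12396 ≈ 18422.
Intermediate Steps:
(11356 + (10515 - 14066)/(J(27) - 13125)) + 7066 = (11356 + (10515 - 14066)/(27² - 13125)) + 7066 = (11356 - 3551/(729 - 13125)) + 7066 = (11356 - 3551/(-12396)) + 7066 = (11356 - 3551*(-1/12396)) + 7066 = (11356 + 3551/12396) + 7066 = 140772527/12396 + 7066 = 228362663/12396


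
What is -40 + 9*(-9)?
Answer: -121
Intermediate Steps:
-40 + 9*(-9) = -40 - 81 = -121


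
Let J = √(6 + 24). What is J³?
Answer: 30*√30 ≈ 164.32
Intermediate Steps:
J = √30 ≈ 5.4772
J³ = (√30)³ = 30*√30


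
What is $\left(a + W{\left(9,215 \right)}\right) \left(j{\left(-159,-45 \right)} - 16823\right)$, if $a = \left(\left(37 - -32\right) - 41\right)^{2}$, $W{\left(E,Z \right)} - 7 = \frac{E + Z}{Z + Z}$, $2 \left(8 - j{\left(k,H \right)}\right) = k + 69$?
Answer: $-13273806$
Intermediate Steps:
$j{\left(k,H \right)} = - \frac{53}{2} - \frac{k}{2}$ ($j{\left(k,H \right)} = 8 - \frac{k + 69}{2} = 8 - \frac{69 + k}{2} = 8 - \left(\frac{69}{2} + \frac{k}{2}\right) = - \frac{53}{2} - \frac{k}{2}$)
$W{\left(E,Z \right)} = 7 + \frac{E + Z}{2 Z}$ ($W{\left(E,Z \right)} = 7 + \frac{E + Z}{Z + Z} = 7 + \frac{E + Z}{2 Z}$)
$a = 784$ ($a = \left(\left(37 + 32\right) - 41\right)^{2} = \left(69 - 41\right)^{2} = 28^{2} = 784$)
$\left(a + W{\left(9,215 \right)}\right) \left(j{\left(-159,-45 \right)} - 16823\right) = \left(784 + \frac{9 + 15 \cdot 215}{2 \cdot 215}\right) \left(\left(- \frac{53}{2} - - \frac{159}{2}\right) - 16823\right) = \left(784 + \frac{1}{2} \cdot \frac{1}{215} \left(9 + 3225\right)\right) \left(\left(- \frac{53}{2} + \frac{159}{2}\right) - 16823\right) = \left(784 + \frac{1}{2} \cdot \frac{1}{215} \cdot 3234\right) \left(53 - 16823\right) = \left(784 + \frac{1617}{215}\right) \left(-16770\right) = \frac{170177}{215} \left(-16770\right) = -13273806$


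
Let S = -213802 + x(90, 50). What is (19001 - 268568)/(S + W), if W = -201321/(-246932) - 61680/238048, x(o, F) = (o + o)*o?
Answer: 458436397544916/362979456633607 ≈ 1.2630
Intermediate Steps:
x(o, F) = 2*o² (x(o, F) = (2*o)*o = 2*o²)
S = -197602 (S = -213802 + 2*90² = -213802 + 2*8100 = -213802 + 16200 = -197602)
W = 1021665489/1836927148 (W = -201321*(-1/246932) - 61680*1/238048 = 201321/246932 - 3855/14878 = 1021665489/1836927148 ≈ 0.55618)
(19001 - 268568)/(S + W) = (19001 - 268568)/(-197602 + 1021665489/1836927148) = -249567/(-362979456633607/1836927148) = -249567*(-1836927148/362979456633607) = 458436397544916/362979456633607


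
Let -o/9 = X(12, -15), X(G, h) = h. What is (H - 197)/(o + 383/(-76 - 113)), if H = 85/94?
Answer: -3483837/2362408 ≈ -1.4747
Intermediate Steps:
o = 135 (o = -9*(-15) = 135)
H = 85/94 (H = 85*(1/94) = 85/94 ≈ 0.90425)
(H - 197)/(o + 383/(-76 - 113)) = (85/94 - 197)/(135 + 383/(-76 - 113)) = -18433/(94*(135 + 383/(-189))) = -18433/(94*(135 + 383*(-1/189))) = -18433/(94*(135 - 383/189)) = -18433/(94*25132/189) = -18433/94*189/25132 = -3483837/2362408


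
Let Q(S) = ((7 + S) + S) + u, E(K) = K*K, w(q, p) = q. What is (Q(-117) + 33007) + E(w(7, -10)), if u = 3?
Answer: 32832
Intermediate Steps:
E(K) = K**2
Q(S) = 10 + 2*S (Q(S) = ((7 + S) + S) + 3 = (7 + 2*S) + 3 = 10 + 2*S)
(Q(-117) + 33007) + E(w(7, -10)) = ((10 + 2*(-117)) + 33007) + 7**2 = ((10 - 234) + 33007) + 49 = (-224 + 33007) + 49 = 32783 + 49 = 32832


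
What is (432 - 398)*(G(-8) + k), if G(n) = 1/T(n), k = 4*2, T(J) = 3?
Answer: 850/3 ≈ 283.33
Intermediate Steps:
k = 8
G(n) = 1/3
(432 - 398)*(G(-8) + k) = (432 - 398)*(1/3 + 8) = 34*(25/3) = 850/3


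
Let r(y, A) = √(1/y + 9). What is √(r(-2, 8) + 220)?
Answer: √(880 + 2*√34)/2 ≈ 14.930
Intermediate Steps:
r(y, A) = √(9 + 1/y)
√(r(-2, 8) + 220) = √(√(9 + 1/(-2)) + 220) = √(√(9 - ½) + 220) = √(√(17/2) + 220) = √(√34/2 + 220) = √(220 + √34/2)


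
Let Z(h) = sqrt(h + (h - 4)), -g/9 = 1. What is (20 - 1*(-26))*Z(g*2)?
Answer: 92*I*sqrt(10) ≈ 290.93*I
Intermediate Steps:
g = -9 (g = -9*1 = -9)
Z(h) = sqrt(-4 + 2*h) (Z(h) = sqrt(h + (-4 + h)) = sqrt(-4 + 2*h))
(20 - 1*(-26))*Z(g*2) = (20 - 1*(-26))*sqrt(-4 + 2*(-9*2)) = (20 + 26)*sqrt(-4 + 2*(-18)) = 46*sqrt(-4 - 36) = 46*sqrt(-40) = 46*(2*I*sqrt(10)) = 92*I*sqrt(10)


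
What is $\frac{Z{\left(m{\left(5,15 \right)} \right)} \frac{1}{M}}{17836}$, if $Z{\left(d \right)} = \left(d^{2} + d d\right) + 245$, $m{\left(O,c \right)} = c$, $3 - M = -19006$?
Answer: $\frac{695}{339044524} \approx 2.0499 \cdot 10^{-6}$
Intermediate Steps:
$M = 19009$ ($M = 3 - -19006 = 3 + 19006 = 19009$)
$Z{\left(d \right)} = 245 + 2 d^{2}$ ($Z{\left(d \right)} = \left(d^{2} + d^{2}\right) + 245 = 2 d^{2} + 245 = 245 + 2 d^{2}$)
$\frac{Z{\left(m{\left(5,15 \right)} \right)} \frac{1}{M}}{17836} = \frac{\left(245 + 2 \cdot 15^{2}\right) \frac{1}{19009}}{17836} = \left(245 + 2 \cdot 225\right) \frac{1}{19009} \cdot \frac{1}{17836} = \left(245 + 450\right) \frac{1}{19009} \cdot \frac{1}{17836} = 695 \cdot \frac{1}{19009} \cdot \frac{1}{17836} = \frac{695}{19009} \cdot \frac{1}{17836} = \frac{695}{339044524}$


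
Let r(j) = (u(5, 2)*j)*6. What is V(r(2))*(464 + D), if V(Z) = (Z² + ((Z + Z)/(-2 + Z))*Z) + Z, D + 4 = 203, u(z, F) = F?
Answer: 4757688/11 ≈ 4.3252e+5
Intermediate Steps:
D = 199 (D = -4 + 203 = 199)
r(j) = 12*j (r(j) = (2*j)*6 = 12*j)
V(Z) = Z + Z² + 2*Z²/(-2 + Z) (V(Z) = (Z² + ((2*Z)/(-2 + Z))*Z) + Z = (Z² + (2*Z/(-2 + Z))*Z) + Z = (Z² + 2*Z²/(-2 + Z)) + Z = Z + Z² + 2*Z²/(-2 + Z))
V(r(2))*(464 + D) = ((12*2)*(-2 + 12*2 + (12*2)²)/(-2 + 12*2))*(464 + 199) = (24*(-2 + 24 + 24²)/(-2 + 24))*663 = (24*(-2 + 24 + 576)/22)*663 = (24*(1/22)*598)*663 = (7176/11)*663 = 4757688/11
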